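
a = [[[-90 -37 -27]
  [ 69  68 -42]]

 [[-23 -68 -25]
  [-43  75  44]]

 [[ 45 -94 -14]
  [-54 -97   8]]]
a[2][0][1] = -94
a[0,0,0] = -90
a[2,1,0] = -54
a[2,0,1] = -94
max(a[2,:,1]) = -94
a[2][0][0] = 45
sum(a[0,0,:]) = -154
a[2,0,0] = 45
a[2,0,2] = -14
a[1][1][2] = 44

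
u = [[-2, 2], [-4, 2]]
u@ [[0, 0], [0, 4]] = [[0, 8], [0, 8]]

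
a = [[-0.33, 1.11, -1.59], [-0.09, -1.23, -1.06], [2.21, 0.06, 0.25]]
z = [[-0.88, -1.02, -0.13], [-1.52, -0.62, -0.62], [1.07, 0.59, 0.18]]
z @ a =[[0.09,  0.27,  2.45], [-0.81,  -0.96,  2.92], [-0.01,  0.47,  -2.28]]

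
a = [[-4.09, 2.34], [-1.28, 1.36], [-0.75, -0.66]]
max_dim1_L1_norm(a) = 6.43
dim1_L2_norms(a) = [4.71, 1.87, 1.0]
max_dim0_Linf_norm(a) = 4.09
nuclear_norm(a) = 6.13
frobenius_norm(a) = 5.17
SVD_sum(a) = [[-4.02, 2.45], [-1.54, 0.94], [-0.25, 0.15]] + [[-0.07, -0.11], [0.26, 0.42], [-0.5, -0.81]]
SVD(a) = [[-0.93,0.12],[-0.36,-0.46],[-0.06,0.88]] @ diag([5.051503189219548, 1.0826428447575533]) @ [[0.85,-0.52], [-0.52,-0.85]]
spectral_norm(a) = 5.05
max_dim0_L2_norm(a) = 4.35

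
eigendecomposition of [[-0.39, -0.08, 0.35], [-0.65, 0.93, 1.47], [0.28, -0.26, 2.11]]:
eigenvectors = [[0.88+0.00j,-0.03-0.01j,(-0.03+0.01j)], [0.47+0.00j,-0.91+0.00j,-0.91-0.00j], [-0.05+0.00j,(-0.4-0.05j),-0.40+0.05j]]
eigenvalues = [(-0.45+0j), (1.55+0.07j), (1.55-0.07j)]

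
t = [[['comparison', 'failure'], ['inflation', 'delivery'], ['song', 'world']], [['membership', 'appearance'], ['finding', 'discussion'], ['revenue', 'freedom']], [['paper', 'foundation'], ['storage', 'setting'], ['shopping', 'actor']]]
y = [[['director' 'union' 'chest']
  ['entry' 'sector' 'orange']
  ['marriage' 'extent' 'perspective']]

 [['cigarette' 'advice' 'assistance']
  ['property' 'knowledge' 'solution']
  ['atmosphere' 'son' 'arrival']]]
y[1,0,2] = 'assistance'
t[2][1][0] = 'storage'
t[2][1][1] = 'setting'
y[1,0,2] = 'assistance'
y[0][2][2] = 'perspective'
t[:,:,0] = [['comparison', 'inflation', 'song'], ['membership', 'finding', 'revenue'], ['paper', 'storage', 'shopping']]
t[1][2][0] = 'revenue'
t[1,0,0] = 'membership'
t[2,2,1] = 'actor'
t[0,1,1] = 'delivery'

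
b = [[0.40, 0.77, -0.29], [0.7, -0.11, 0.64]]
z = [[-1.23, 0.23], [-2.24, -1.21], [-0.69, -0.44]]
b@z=[[-2.02,-0.71], [-1.06,0.01]]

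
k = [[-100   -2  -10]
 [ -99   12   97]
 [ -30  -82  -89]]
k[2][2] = -89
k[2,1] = -82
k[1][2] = 97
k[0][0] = -100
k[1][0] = -99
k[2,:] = [-30, -82, -89]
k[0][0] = -100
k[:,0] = [-100, -99, -30]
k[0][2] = -10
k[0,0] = -100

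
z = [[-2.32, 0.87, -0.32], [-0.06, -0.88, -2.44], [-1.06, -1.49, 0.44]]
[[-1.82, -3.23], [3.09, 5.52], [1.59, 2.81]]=z@[[0.32, 0.57], [-1.51, -2.68], [-0.73, -1.31]]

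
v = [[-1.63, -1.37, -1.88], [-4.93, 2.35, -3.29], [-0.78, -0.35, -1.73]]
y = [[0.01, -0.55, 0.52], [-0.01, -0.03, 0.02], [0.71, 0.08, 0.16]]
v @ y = [[-1.34, 0.79, -1.18], [-2.41, 2.38, -3.04], [-1.23, 0.3, -0.69]]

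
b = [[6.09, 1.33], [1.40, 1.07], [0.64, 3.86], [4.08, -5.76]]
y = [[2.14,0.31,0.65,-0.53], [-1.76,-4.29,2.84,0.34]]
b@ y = [[10.69, -3.82, 7.74, -2.78], [1.11, -4.16, 3.95, -0.38], [-5.42, -16.36, 11.38, 0.97], [18.87, 25.98, -13.71, -4.12]]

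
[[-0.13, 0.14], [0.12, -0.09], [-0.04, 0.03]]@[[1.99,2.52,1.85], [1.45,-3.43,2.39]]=[[-0.06, -0.81, 0.09], [0.11, 0.61, 0.01], [-0.04, -0.20, -0.00]]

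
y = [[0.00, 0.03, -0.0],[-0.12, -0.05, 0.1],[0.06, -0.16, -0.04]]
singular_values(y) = [0.18, 0.16, 0.0]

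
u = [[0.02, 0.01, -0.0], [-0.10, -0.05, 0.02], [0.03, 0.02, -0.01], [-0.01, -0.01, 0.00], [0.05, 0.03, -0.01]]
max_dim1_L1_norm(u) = 0.17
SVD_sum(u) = [[0.02, 0.01, -0.0], [-0.1, -0.05, 0.02], [0.03, 0.02, -0.01], [-0.01, -0.01, 0.00], [0.05, 0.03, -0.01]] + [[0.0, -0.0, 0.00],[-0.00, 0.0, -0.0],[-0.0, 0.0, -0.00],[0.00, -0.0, 0.00],[-0.0, 0.0, -0.00]] + [[0.00, 0.0, 0.0], [0.0, 0.0, 0.00], [-0.00, -0.0, -0.00], [-0.00, -0.00, -0.0], [0.0, 0.00, 0.00]]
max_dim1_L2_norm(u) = 0.11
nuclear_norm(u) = 0.15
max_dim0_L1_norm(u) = 0.21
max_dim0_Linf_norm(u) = 0.1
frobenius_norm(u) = 0.14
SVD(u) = [[-0.16,  -0.23,  0.64], [0.84,  0.42,  0.15], [-0.27,  0.62,  -0.44], [0.1,  -0.49,  -0.58], [-0.44,  0.39,  0.19]] @ diag([0.1357173223714327, 0.006929904992877048, 0.005725803447405385]) @ [[-0.87, -0.46, 0.18], [-0.5, 0.83, -0.25], [0.03, 0.3, 0.95]]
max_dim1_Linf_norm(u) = 0.1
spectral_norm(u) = 0.14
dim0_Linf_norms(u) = [0.1, 0.05, 0.02]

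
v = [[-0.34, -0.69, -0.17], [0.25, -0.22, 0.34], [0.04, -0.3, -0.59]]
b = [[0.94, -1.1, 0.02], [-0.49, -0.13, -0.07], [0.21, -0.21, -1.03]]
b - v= [[1.28, -0.41, 0.19], [-0.74, 0.09, -0.41], [0.17, 0.09, -0.44]]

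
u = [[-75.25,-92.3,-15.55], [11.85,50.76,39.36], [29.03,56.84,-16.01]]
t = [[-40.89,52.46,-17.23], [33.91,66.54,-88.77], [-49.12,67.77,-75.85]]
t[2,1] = 67.77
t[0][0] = -40.89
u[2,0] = 29.03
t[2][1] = 67.77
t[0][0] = -40.89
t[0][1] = 52.46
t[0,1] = 52.46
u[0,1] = -92.3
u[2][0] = 29.03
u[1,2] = 39.36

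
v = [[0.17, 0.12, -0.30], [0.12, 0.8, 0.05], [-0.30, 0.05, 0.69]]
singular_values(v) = [0.83, 0.82, 0.01]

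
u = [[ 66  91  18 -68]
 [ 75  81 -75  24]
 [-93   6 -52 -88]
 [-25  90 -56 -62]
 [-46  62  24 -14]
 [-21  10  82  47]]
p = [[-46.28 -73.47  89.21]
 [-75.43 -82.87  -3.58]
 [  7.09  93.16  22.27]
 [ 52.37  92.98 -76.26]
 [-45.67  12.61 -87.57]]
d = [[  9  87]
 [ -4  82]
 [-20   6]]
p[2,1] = 93.16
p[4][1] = 12.61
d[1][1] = 82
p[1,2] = -3.58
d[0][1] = 87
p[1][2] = -3.58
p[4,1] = 12.61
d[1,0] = -4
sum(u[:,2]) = -59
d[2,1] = 6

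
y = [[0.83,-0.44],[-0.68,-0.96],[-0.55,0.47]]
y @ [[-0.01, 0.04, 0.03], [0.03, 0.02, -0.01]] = [[-0.02, 0.02, 0.03], [-0.02, -0.05, -0.01], [0.02, -0.01, -0.02]]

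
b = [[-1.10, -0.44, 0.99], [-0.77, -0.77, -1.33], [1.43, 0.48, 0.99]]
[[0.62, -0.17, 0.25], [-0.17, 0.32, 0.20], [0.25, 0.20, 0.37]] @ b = [[-0.19, -0.02, 1.09], [0.23, -0.08, -0.4], [0.10, -0.09, 0.35]]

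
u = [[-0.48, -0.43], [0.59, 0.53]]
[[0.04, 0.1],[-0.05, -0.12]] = u @[[-0.05, -0.12], [-0.04, -0.10]]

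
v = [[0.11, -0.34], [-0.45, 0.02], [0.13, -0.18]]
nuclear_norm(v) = 0.85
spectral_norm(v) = 0.52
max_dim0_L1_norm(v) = 0.69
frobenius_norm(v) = 0.62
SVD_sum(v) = [[0.23, -0.13], [-0.35, 0.20], [0.18, -0.1]] + [[-0.12, -0.21], [-0.10, -0.18], [-0.05, -0.08]]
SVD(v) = [[-0.51, -0.73], [0.77, -0.62], [-0.39, -0.28]] @ diag([0.5207502258577619, 0.3297259502512504]) @ [[-0.87,0.49],  [0.49,0.87]]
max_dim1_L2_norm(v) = 0.45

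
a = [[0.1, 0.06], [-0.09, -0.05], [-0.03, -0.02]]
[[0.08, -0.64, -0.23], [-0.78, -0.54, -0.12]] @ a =[[0.07,0.04], [-0.03,-0.02]]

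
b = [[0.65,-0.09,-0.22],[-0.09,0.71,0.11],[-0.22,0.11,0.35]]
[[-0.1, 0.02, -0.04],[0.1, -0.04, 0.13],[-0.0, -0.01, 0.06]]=b@[[-0.2, 0.03, -0.0], [0.14, -0.05, 0.16], [-0.18, 0.01, 0.12]]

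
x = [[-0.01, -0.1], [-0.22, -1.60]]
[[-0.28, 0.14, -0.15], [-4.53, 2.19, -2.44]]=x@ [[1.15, 0.1, 1.26], [2.67, -1.38, 1.35]]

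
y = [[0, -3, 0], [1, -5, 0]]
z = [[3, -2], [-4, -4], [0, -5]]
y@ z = [[12, 12], [23, 18]]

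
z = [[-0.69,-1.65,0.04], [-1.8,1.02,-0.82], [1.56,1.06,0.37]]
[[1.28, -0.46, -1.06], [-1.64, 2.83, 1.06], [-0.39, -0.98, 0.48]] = z @[[0.13,-1.13,0.22], [-0.81,0.75,0.52], [0.71,-0.04,-1.13]]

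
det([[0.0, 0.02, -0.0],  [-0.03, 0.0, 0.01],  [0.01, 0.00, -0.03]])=-0.000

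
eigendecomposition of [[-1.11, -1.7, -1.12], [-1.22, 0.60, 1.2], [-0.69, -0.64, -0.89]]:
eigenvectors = [[0.55, -0.83, 0.20], [-0.83, -0.14, -0.58], [0.07, -0.54, 0.79]]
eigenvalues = [1.31, -2.11, -0.6]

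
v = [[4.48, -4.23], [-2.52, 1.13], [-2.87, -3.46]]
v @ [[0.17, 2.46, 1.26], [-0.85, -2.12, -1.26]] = [[4.36, 19.99, 10.97], [-1.39, -8.59, -4.6], [2.45, 0.28, 0.74]]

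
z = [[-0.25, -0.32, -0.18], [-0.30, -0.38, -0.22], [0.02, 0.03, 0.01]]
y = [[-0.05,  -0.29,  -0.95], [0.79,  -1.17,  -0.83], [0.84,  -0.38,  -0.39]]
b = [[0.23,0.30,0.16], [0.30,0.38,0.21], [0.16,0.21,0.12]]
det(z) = -0.00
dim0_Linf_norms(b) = [0.3, 0.38, 0.21]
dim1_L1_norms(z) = [0.75, 0.9, 0.06]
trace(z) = -0.62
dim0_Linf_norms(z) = [0.3, 0.38, 0.22]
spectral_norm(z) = 0.69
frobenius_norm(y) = 2.16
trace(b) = 0.73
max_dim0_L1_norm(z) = 0.73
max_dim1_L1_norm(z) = 0.9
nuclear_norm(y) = 3.11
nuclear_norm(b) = 0.74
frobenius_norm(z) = 0.69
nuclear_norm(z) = 0.70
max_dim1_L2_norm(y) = 1.64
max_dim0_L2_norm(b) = 0.53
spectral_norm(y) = 1.99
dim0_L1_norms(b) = [0.69, 0.89, 0.49]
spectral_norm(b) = 0.73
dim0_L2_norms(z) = [0.39, 0.5, 0.28]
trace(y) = -1.61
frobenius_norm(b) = 0.73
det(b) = -0.00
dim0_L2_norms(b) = [0.41, 0.53, 0.29]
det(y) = -0.54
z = y @ b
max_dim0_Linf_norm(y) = 1.17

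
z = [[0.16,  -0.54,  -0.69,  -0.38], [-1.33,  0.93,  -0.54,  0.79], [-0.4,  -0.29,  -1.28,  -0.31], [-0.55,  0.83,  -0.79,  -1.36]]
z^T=[[0.16, -1.33, -0.4, -0.55], [-0.54, 0.93, -0.29, 0.83], [-0.69, -0.54, -1.28, -0.79], [-0.38, 0.79, -0.31, -1.36]]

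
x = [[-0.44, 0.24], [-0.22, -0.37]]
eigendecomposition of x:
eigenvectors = [[0.72+0.00j, 0.72-0.00j], [(0.11+0.68j), 0.11-0.68j]]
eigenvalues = [(-0.4+0.23j), (-0.4-0.23j)]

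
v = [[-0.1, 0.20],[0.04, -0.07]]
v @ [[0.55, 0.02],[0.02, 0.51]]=[[-0.05, 0.10],[0.02, -0.03]]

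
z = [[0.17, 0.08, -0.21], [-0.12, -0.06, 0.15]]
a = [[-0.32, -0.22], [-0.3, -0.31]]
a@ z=[[-0.03, -0.01, 0.03],  [-0.01, -0.01, 0.02]]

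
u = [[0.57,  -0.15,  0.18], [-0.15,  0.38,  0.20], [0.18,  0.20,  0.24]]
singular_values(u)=[0.67, 0.52, 0.0]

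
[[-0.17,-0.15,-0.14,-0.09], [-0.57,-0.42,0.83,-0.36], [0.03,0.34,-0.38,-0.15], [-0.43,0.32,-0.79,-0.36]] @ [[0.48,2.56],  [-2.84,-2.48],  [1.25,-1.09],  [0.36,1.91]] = [[0.14, -0.08],[1.83, -2.01],[-1.48, -0.64],[-2.23, -1.72]]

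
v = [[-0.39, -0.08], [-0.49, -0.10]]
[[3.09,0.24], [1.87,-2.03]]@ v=[[-1.32, -0.27], [0.27, 0.05]]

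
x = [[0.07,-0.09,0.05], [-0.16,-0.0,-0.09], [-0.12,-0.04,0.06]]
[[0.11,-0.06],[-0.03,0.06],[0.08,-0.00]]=x @ [[-0.08, -0.22], [-1.00, 0.38], [0.44, -0.25]]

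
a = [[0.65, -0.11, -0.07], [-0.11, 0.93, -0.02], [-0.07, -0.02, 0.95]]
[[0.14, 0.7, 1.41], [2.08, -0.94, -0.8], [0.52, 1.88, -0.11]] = a@[[0.68,1.16,2.06], [2.33,-0.83,-0.62], [0.65,2.05,0.02]]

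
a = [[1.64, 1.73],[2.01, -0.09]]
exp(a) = [[12.13, 7.02],[8.15, 5.11]]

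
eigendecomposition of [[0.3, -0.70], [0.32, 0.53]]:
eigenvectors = [[0.83+0.00j, 0.83-0.00j], [(-0.14-0.54j), (-0.14+0.54j)]]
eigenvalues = [(0.42+0.46j), (0.42-0.46j)]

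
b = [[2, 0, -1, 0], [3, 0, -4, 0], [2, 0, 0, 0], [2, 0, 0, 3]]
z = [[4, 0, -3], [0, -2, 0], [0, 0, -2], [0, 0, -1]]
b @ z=[[8, 0, -4], [12, 0, -1], [8, 0, -6], [8, 0, -9]]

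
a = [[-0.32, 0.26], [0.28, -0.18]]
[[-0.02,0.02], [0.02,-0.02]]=a @[[0.17, -0.18], [0.14, -0.15]]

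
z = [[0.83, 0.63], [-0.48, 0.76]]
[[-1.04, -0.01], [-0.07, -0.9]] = z@[[-0.80,0.6], [-0.60,-0.80]]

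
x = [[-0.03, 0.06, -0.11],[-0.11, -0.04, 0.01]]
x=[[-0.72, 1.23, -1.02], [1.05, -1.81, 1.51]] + [[0.69, -1.17, 0.91], [-1.16, 1.77, -1.5]]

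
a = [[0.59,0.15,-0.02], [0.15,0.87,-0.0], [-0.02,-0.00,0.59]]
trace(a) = 2.05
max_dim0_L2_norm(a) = 0.88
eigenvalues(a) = [0.94, 0.52, 0.59]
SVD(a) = [[-0.40, 0.22, 0.89], [-0.92, -0.12, -0.38], [0.02, -0.97, 0.25]] @ diag([0.9353672503740081, 0.594632749625992, 0.52]) @ [[-0.40, -0.92, 0.02], [0.22, -0.12, -0.97], [0.89, -0.38, 0.25]]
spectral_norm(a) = 0.94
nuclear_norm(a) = 2.05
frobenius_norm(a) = 1.22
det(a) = 0.29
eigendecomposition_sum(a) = [[0.15, 0.34, -0.01], [0.34, 0.79, -0.02], [-0.01, -0.02, 0.00]] + [[0.41, -0.18, 0.12], [-0.18, 0.08, -0.05], [0.12, -0.05, 0.03]] + [[0.03, -0.02, -0.13], [-0.02, 0.01, 0.07], [-0.13, 0.07, 0.56]]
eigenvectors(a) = [[0.4, 0.89, -0.22], [0.92, -0.38, 0.12], [-0.02, 0.25, 0.97]]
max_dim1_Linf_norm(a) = 0.87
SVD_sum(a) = [[0.15, 0.34, -0.01], [0.34, 0.79, -0.02], [-0.01, -0.02, 0.00]] + [[0.03, -0.02, -0.13],  [-0.02, 0.01, 0.07],  [-0.13, 0.07, 0.56]] + [[0.41, -0.18, 0.12], [-0.18, 0.08, -0.05], [0.12, -0.05, 0.03]]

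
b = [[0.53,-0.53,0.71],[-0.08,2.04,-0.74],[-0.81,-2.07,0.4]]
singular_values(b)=[3.12, 1.05, 0.18]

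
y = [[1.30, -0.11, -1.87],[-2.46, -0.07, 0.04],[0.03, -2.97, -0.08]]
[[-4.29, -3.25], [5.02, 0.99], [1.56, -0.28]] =y@[[-2.01, -0.38], [-0.57, 0.05], [0.93, 1.47]]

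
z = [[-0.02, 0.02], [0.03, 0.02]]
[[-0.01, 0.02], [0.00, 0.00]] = z @ [[0.32, -0.24],  [-0.24, 0.51]]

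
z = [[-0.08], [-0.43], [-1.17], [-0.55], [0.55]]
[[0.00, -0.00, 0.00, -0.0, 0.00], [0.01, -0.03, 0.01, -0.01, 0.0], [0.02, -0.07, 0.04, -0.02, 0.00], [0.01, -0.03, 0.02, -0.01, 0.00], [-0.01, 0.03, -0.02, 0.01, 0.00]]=z @ [[-0.02, 0.06, -0.03, 0.02, -0.0]]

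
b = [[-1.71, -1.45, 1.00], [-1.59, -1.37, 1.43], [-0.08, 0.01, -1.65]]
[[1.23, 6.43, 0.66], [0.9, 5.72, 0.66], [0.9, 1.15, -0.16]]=b @ [[-0.54, -0.31, 4.43], [-0.57, -4.56, -5.78], [-0.52, -0.71, -0.15]]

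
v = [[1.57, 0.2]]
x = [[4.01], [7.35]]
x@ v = [[6.3, 0.80], [11.54, 1.47]]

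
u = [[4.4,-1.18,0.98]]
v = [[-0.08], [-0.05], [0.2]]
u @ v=[[-0.1]]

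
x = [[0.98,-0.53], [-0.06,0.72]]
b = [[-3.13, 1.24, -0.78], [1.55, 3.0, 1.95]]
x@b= [[-3.89, -0.37, -1.8], [1.3, 2.09, 1.45]]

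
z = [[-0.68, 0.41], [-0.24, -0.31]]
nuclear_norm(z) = 1.18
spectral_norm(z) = 0.80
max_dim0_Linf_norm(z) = 0.68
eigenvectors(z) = [[(0.79+0j), (0.79-0j)], [(0.36+0.49j), 0.36-0.49j]]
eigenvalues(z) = [(-0.5+0.25j), (-0.5-0.25j)]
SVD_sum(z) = [[-0.69,0.38], [-0.05,0.03]] + [[0.01,0.03], [-0.19,-0.34]]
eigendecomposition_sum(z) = [[-0.34-0.05j, (0.2+0.4j)], [(-0.12-0.23j), -0.15+0.31j]] + [[(-0.34+0.05j), 0.20-0.40j], [(-0.12+0.23j), -0.15-0.31j]]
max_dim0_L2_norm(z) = 0.72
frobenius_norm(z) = 0.89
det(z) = 0.31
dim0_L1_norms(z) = [0.92, 0.72]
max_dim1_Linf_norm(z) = 0.68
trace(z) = -0.99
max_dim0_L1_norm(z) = 0.92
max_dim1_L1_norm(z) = 1.09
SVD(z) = [[-1.00, -0.08], [-0.08, 1.0]] @ diag([0.7957498044716407, 0.38856434304159404]) @ [[0.87, -0.48], [-0.48, -0.87]]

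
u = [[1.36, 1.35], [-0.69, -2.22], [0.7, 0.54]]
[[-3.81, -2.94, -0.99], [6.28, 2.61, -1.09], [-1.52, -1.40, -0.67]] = u @ [[0.01, -1.44, -1.76], [-2.83, -0.73, 1.04]]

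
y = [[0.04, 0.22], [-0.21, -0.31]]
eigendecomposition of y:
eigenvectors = [[0.72+0.00j, 0.72-0.00j], [(-0.57+0.41j), -0.57-0.41j]]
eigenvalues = [(-0.13+0.12j), (-0.13-0.12j)]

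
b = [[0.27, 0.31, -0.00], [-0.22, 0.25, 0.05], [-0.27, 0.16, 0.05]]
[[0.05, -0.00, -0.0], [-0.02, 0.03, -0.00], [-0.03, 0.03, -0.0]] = b @ [[0.14, -0.07, 0.01],[0.05, 0.06, -0.01],[0.02, -0.0, 0.04]]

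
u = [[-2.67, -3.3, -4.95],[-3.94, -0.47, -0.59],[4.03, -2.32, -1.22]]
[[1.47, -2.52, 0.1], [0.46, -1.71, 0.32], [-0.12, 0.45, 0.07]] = u@[[-0.08, 0.38, -0.08], [0.07, 0.47, -0.28], [-0.30, -0.01, 0.21]]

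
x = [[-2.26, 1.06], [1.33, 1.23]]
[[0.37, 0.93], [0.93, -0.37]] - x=[[2.63, -0.13], [-0.4, -1.6]]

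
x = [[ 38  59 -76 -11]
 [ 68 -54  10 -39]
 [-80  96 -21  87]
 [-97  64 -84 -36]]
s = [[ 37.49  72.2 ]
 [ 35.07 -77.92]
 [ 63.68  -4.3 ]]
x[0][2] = -76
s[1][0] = 35.07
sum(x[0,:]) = 10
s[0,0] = 37.49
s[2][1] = -4.3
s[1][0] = 35.07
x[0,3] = -11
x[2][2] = -21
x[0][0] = 38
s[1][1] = -77.92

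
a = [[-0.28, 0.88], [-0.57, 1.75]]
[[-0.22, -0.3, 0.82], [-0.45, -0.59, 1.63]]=a @ [[1.62, -0.19, 0.11], [0.27, -0.40, 0.97]]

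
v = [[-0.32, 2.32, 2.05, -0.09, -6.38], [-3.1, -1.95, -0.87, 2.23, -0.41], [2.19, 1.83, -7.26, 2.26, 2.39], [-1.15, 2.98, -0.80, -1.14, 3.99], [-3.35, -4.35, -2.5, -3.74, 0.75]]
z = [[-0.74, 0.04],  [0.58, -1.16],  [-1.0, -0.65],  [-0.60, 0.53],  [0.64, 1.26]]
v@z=[[-4.50, -12.12], [0.43, 3.37], [6.87, 6.89], [6.62, 1.44], [5.18, 5.5]]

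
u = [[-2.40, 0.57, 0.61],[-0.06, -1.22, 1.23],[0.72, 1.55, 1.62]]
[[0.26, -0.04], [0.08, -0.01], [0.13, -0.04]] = u @[[-0.08, 0.01], [0.03, -0.01], [0.09, -0.02]]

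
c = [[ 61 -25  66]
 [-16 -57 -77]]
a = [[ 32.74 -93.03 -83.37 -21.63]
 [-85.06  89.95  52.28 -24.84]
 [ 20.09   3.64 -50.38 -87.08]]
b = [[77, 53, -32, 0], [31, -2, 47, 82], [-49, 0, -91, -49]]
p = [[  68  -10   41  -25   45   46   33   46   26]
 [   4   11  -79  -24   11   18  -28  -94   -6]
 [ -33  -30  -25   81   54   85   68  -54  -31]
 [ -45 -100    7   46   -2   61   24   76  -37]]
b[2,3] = -49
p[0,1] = -10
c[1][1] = -57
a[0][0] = 32.74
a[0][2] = -83.37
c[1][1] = -57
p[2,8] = -31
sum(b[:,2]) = -76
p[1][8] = -6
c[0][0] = 61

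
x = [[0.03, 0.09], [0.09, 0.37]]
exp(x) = [[1.04, 0.11], [0.11, 1.45]]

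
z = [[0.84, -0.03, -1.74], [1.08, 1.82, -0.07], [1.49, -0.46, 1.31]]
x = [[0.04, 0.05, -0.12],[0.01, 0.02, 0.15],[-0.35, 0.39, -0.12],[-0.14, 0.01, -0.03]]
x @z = [[-0.09, 0.15, -0.23], [0.25, -0.03, 0.18], [-0.05, 0.78, 0.42], [-0.15, 0.04, 0.20]]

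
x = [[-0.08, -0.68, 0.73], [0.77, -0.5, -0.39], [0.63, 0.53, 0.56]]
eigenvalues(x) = [(-0.51+0.86j), (-0.51-0.86j), (1+0j)]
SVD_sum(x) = [[-0.48, -0.34, 0.60], [0.29, 0.21, -0.37], [0.1, 0.07, -0.13]] + [[0.41, -0.18, 0.23], [0.52, -0.23, 0.28], [0.47, -0.21, 0.26]] + [[-0.01, -0.15, -0.10], [-0.04, -0.48, -0.31], [0.06, 0.67, 0.43]]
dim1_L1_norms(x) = [1.49, 1.66, 1.72]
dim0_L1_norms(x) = [1.48, 1.71, 1.68]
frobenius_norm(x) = 1.73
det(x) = 0.99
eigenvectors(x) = [[-0.02+0.60j, -0.02-0.60j, (0.54+0j)], [(0.71+0j), 0.71-0.00j, 0.06+0.00j], [-0.03-0.38j, -0.03+0.38j, 0.84+0.00j]]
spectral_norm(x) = 1.00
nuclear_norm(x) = 2.99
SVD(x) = [[-0.84, -0.51, -0.18], [0.51, -0.64, -0.57], [0.18, -0.58, 0.80]] @ diag([1.0029689894872402, 0.9957505237384825, 0.99530603364065]) @ [[0.57, 0.41, -0.71], [-0.82, 0.36, -0.45], [0.08, 0.84, 0.54]]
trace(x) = -0.02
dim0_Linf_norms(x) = [0.77, 0.68, 0.73]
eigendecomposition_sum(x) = [[(-0.18+0.31j), (-0.35-0.23j), 0.14-0.18j], [(0.37+0.2j), (-0.25+0.43j), -0.22-0.16j], [(0.09-0.21j), 0.24+0.12j, -0.07+0.12j]] + [[-0.18-0.31j, (-0.35+0.23j), (0.14+0.18j)], [(0.37-0.2j), -0.25-0.43j, -0.22+0.16j], [0.09+0.21j, (0.24-0.12j), -0.07-0.12j]] + [[0.29-0.00j, (0.03+0j), (0.45-0j)], [(0.03-0j), 0j, (0.05-0j)], [(0.45-0j), 0.05+0.00j, 0.71-0.00j]]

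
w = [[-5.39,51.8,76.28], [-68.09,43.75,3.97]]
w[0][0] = -5.39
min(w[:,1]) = 43.75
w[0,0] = -5.39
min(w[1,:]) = -68.09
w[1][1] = 43.75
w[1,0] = -68.09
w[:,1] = [51.8, 43.75]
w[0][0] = -5.39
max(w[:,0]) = -5.39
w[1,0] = -68.09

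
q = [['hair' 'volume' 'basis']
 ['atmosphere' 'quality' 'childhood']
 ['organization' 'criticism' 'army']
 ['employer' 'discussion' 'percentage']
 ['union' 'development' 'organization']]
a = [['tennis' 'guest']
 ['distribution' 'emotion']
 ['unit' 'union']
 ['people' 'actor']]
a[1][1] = 'emotion'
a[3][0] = 'people'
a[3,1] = 'actor'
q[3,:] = ['employer', 'discussion', 'percentage']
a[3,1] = 'actor'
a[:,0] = ['tennis', 'distribution', 'unit', 'people']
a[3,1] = 'actor'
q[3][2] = 'percentage'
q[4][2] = 'organization'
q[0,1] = 'volume'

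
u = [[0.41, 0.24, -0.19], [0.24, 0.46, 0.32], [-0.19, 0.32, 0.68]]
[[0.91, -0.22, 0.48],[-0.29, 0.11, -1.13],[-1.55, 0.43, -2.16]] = u @ [[-0.23, -0.81, -0.89],[1.68, 0.58, 0.59],[-3.14, 0.13, -3.71]]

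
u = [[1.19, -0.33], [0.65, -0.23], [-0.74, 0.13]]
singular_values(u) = [1.6, 0.09]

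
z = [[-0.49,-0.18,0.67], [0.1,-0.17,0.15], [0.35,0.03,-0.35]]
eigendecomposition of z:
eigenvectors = [[0.85, -0.43, -0.18], [-0.01, -0.75, -0.92], [-0.53, -0.51, -0.36]]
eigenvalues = [-0.91, -0.01, -0.09]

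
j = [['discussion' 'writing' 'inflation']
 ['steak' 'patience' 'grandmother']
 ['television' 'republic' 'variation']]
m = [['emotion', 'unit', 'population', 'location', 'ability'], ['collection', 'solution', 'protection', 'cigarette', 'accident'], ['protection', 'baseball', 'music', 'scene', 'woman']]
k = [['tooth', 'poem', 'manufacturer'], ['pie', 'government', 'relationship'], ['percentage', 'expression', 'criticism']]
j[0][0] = 'discussion'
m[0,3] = 'location'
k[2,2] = 'criticism'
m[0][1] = 'unit'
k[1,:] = ['pie', 'government', 'relationship']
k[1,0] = 'pie'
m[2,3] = 'scene'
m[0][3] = 'location'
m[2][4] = 'woman'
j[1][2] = 'grandmother'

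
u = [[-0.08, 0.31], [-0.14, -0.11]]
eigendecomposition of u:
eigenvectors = [[(0.83+0j),  (0.83-0j)],[(-0.04+0.56j),  -0.04-0.56j]]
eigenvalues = [(-0.1+0.21j), (-0.1-0.21j)]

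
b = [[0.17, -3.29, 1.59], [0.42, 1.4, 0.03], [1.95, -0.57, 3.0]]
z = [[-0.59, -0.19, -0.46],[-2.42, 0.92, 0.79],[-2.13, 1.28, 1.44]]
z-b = [[-0.76, 3.10, -2.05], [-2.84, -0.48, 0.76], [-4.08, 1.85, -1.56]]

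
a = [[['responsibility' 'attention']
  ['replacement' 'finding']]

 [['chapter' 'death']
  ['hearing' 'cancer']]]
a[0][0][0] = 'responsibility'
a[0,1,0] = 'replacement'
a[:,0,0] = ['responsibility', 'chapter']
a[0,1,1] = 'finding'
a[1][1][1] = 'cancer'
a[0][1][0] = 'replacement'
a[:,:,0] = [['responsibility', 'replacement'], ['chapter', 'hearing']]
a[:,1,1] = ['finding', 'cancer']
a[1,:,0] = ['chapter', 'hearing']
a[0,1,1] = 'finding'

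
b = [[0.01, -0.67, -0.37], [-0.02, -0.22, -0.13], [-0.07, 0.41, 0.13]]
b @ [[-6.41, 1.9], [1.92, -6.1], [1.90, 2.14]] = [[-2.05, 3.31],[-0.54, 1.03],[1.48, -2.36]]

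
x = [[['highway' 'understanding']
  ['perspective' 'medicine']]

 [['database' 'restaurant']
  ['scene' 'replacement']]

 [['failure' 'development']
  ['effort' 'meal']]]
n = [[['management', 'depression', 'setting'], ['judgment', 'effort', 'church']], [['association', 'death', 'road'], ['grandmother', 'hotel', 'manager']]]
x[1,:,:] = [['database', 'restaurant'], ['scene', 'replacement']]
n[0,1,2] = 'church'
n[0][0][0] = 'management'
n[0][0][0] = 'management'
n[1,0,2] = 'road'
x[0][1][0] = 'perspective'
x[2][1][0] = 'effort'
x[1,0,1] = 'restaurant'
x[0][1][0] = 'perspective'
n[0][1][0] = 'judgment'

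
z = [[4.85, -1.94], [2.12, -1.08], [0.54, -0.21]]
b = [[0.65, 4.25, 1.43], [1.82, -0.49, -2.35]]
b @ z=[[12.93, -6.15], [6.52, -2.51]]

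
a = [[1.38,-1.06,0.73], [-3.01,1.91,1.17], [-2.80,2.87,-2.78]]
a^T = [[1.38, -3.01, -2.8], [-1.06, 1.91, 2.87], [0.73, 1.17, -2.78]]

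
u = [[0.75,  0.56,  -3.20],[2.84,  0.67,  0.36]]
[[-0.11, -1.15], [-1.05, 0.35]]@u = [[-3.35,-0.83,-0.06], [0.21,-0.35,3.49]]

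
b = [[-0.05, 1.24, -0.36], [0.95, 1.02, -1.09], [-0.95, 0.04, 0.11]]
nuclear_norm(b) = 3.54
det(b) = 0.78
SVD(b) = [[0.50, -0.67, -0.55], [0.84, 0.2, 0.51], [-0.23, -0.71, 0.66]] @ diag([2.087180766619121, 1.1168841989598062, 0.33637201662612554]) @ [[0.47, 0.7, -0.53], [0.81, -0.59, -0.05], [-0.35, -0.41, -0.84]]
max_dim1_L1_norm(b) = 3.06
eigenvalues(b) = [(1.99+0j), (-0.46+0.43j), (-0.46-0.43j)]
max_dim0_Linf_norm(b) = 1.24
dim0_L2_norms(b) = [1.34, 1.61, 1.15]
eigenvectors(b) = [[-0.53+0.00j, 0.46-0.33j, 0.46+0.33j], [-0.81+0.00j, (0.19+0.27j), (0.19-0.27j)], [0.25+0.00j, (0.76+0j), 0.76-0.00j]]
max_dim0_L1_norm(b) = 2.3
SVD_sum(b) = [[0.49, 0.72, -0.55], [0.83, 1.22, -0.93], [-0.23, -0.34, 0.26]] + [[-0.61, 0.44, 0.04], [0.18, -0.13, -0.01], [-0.64, 0.47, 0.04]] + [[0.06, 0.08, 0.16], [-0.06, -0.07, -0.14], [-0.08, -0.09, -0.19]]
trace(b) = 1.08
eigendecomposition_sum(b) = [[(0.6-0j), (0.75-0j), (-0.55+0j)], [(0.91-0j), 1.13-0.00j, (-0.83+0j)], [-0.29+0.00j, -0.35+0.00j, 0.26-0.00j]] + [[(-0.33-0.03j), 0.25+0.09j, (0.09+0.23j)], [0.02-0.19j, -0.05+0.14j, -0.13+0.05j], [(-0.33-0.29j), 0.20+0.29j, (-0.07+0.32j)]] + [[(-0.33+0.03j), 0.25-0.09j, 0.09-0.23j], [0.02+0.19j, -0.05-0.14j, -0.13-0.05j], [(-0.33+0.29j), (0.2-0.29j), (-0.07-0.32j)]]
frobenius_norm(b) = 2.39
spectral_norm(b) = 2.09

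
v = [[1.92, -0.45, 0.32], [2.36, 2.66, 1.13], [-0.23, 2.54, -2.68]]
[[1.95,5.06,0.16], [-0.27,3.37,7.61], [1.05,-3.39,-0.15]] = v @ [[1.05, 2.39, 0.22], [-0.59, -0.93, 1.89], [-1.04, 0.18, 1.83]]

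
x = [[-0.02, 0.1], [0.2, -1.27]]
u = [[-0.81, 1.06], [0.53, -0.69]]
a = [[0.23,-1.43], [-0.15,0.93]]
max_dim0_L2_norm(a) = 1.71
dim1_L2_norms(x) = [0.1, 1.29]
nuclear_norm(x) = 1.29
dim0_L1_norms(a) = [0.38, 2.36]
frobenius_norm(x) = 1.29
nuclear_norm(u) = 1.59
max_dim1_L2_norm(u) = 1.33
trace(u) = -1.50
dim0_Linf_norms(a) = [0.23, 1.43]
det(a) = -0.00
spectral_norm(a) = 1.73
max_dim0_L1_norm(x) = 1.37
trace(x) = -1.29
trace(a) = 1.16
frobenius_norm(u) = 1.59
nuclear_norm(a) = 1.73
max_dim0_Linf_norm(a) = 1.43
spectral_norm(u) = 1.59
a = u @ x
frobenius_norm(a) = 1.73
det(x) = 0.01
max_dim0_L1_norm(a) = 2.36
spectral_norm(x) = 1.29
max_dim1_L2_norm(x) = 1.29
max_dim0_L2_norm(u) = 1.26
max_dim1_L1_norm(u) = 1.87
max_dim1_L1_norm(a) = 1.66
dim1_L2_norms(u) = [1.33, 0.87]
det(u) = -0.00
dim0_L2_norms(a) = [0.27, 1.71]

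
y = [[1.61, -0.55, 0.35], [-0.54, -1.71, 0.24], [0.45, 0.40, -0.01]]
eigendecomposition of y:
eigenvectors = [[-0.97, 0.18, -0.15], [0.14, 0.95, 0.18], [-0.21, -0.25, 0.97]]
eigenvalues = [1.76, -1.87, -0.0]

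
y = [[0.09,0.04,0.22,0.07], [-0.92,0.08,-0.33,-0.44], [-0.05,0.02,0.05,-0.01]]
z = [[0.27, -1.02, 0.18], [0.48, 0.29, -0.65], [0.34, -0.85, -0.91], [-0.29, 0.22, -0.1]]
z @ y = [[0.95,-0.07,0.40,0.47], [-0.19,0.03,-0.02,-0.09], [0.86,-0.07,0.31,0.41], [-0.22,0.00,-0.14,-0.12]]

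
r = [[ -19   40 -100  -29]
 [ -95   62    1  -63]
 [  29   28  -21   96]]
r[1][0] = -95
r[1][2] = 1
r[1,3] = -63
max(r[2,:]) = 96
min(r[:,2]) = -100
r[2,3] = 96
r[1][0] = -95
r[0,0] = -19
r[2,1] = 28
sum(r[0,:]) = -108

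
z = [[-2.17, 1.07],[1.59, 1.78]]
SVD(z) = [[-0.72, 0.69],[0.69, 0.72]] @ diag([2.706076437244298, 2.0560764372442986]) @ [[0.99,0.17], [-0.17,0.99]]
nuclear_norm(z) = 4.76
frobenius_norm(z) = 3.40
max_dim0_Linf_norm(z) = 2.17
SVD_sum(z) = [[-1.93, -0.33], [1.84, 0.31]] + [[-0.24,  1.40], [-0.25,  1.47]]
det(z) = -5.56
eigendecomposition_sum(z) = [[-2.35,  0.58], [0.86,  -0.21]] + [[0.18, 0.49], [0.73, 1.99]]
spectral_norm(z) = 2.71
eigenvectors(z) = [[-0.94, -0.24], [0.34, -0.97]]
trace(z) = -0.39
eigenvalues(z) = [-2.56, 2.17]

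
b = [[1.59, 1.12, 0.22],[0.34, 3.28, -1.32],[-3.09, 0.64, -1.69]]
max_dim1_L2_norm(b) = 3.58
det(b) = 0.02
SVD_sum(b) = [[0.18, -0.20, 0.17], [-1.45, 1.60, -1.38], [-1.74, 1.91, -1.65]] + [[1.41, 1.32, 0.05],[1.79, 1.68, 0.06],[-1.35, -1.27, -0.04]] + [[-0.0, 0.0, 0.0], [0.0, -0.00, -0.00], [-0.0, 0.00, 0.00]]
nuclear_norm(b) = 7.64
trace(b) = 3.18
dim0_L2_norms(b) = [3.49, 3.52, 2.16]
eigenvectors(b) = [[-0.28, -0.38, 0.45], [0.34, 0.38, 0.88], [0.9, 0.84, -0.16]]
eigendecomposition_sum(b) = [[0.89, -0.36, 0.56], [-1.09, 0.44, -0.69], [-2.9, 1.17, -1.83]] + [[-0.03, 0.01, -0.01], [0.03, -0.01, 0.01], [0.06, -0.03, 0.03]] + [[0.72, 1.47, -0.33], [1.41, 2.85, -0.64], [-0.25, -0.50, 0.11]]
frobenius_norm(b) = 5.41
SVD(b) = [[-0.08,-0.53,0.84],[0.64,-0.68,-0.36],[0.76,0.51,0.39]] @ diag([4.005001101304962, 3.6360781732489755, 0.0013025238655843408]) @ [[-0.57, 0.62, -0.54], [-0.73, -0.68, -0.02], [-0.38, 0.38, 0.84]]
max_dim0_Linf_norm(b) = 3.28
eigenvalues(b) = [-0.5, -0.01, 3.69]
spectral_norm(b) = 4.01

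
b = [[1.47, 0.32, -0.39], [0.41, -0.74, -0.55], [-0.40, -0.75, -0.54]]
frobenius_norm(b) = 2.11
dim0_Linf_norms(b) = [1.47, 0.75, 0.55]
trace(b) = 0.19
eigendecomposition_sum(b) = [[1.49, 0.31, -0.34], [0.35, 0.07, -0.08], [-0.39, -0.08, 0.09]] + [[-0.02, 0.03, -0.03],[0.03, -0.06, 0.06],[-0.04, 0.09, -0.09]] + [[0.0,  -0.02,  -0.01], [0.03,  -0.75,  -0.53], [0.03,  -0.76,  -0.54]]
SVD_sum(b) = [[1.49, 0.31, -0.33], [0.35, 0.07, -0.08], [-0.4, -0.08, 0.09]] + [[0.00, -0.02, -0.02], [0.03, -0.75, -0.56], [0.03, -0.73, -0.54]] + [[-0.02, 0.03, -0.04], [0.03, -0.06, 0.09], [-0.03, 0.06, -0.09]]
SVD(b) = [[-0.94, -0.02, 0.33], [-0.22, -0.72, -0.66], [0.25, -0.70, 0.67]] @ diag([1.6481533700405038, 1.3052395548782654, 0.16625334043355752]) @ [[-0.96,-0.2,0.21], [-0.03,0.8,0.6], [-0.29,0.56,-0.77]]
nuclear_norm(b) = 3.12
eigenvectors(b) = [[0.94, 0.29, 0.02], [0.22, -0.55, 0.7], [-0.25, 0.79, 0.71]]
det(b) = 0.36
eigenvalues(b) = [1.65, -0.17, -1.29]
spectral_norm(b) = 1.65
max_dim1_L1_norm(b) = 2.18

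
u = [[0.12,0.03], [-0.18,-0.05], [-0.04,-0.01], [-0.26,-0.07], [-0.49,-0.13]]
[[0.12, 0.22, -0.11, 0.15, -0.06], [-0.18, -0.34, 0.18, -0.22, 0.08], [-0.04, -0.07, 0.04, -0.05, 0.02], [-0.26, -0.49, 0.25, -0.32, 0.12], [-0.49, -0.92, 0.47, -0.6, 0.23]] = u @ [[0.9, 1.54, -0.56, 1.46, -0.73], [0.4, 1.26, -1.50, -0.88, 0.96]]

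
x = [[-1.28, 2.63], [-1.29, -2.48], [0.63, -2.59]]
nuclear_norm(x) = 6.34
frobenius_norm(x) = 4.85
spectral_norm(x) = 4.47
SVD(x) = [[0.62, 0.53], [-0.52, 0.83], [-0.59, -0.18]] @ diag([4.469254645658698, 1.870979131967572]) @ [[-0.11, 0.99],[-0.99, -0.11]]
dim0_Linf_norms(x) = [1.29, 2.63]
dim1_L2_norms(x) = [2.92, 2.8, 2.67]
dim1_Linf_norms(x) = [2.63, 2.48, 2.59]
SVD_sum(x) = [[-0.3, 2.74],[0.26, -2.31],[0.29, -2.63]] + [[-0.98, -0.11],[-1.55, -0.17],[0.34, 0.04]]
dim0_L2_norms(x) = [1.92, 4.45]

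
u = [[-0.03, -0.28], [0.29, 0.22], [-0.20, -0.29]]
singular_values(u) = [0.55, 0.18]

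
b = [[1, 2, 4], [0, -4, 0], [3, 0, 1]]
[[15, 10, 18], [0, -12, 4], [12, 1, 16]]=b@ [[3, 0, 4], [0, 3, -1], [3, 1, 4]]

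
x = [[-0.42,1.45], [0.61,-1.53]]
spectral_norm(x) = 2.23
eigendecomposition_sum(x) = [[0.09, 0.08],[0.03, 0.03]] + [[-0.51, 1.37], [0.58, -1.56]]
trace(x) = -1.95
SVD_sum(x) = [[-0.5, 1.42], [0.54, -1.55]] + [[0.08,0.03], [0.07,0.02]]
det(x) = -0.24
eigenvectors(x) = [[0.94,-0.66], [0.35,0.75]]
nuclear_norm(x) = 2.34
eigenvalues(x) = [0.12, -2.07]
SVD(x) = [[-0.68,0.74], [0.74,0.68]] @ diag([2.231625020465135, 0.10839634695867538]) @ [[0.33,-0.94], [0.94,0.33]]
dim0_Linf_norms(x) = [0.61, 1.53]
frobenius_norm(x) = 2.23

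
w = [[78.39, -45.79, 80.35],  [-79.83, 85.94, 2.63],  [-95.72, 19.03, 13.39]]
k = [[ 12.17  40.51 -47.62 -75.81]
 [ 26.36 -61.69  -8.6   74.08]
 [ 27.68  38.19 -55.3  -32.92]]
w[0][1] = -45.79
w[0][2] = 80.35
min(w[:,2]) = 2.63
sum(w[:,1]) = 59.18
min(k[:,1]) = -61.69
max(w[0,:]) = 80.35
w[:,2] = [80.35, 2.63, 13.39]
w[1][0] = -79.83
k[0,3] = -75.81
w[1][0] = -79.83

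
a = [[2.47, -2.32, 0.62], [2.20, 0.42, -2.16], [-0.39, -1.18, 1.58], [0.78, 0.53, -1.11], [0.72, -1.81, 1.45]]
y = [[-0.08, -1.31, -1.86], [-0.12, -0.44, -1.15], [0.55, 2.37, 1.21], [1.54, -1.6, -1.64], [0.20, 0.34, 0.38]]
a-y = [[2.55, -1.01, 2.48], [2.32, 0.86, -1.01], [-0.94, -3.55, 0.37], [-0.76, 2.13, 0.53], [0.52, -2.15, 1.07]]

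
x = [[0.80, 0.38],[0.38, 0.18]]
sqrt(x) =[[(0.81+0j), 0.38-0.01j],[0.38-0.01j, (0.18+0.02j)]]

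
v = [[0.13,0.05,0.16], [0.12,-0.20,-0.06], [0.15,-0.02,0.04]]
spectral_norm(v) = 0.26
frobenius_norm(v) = 0.36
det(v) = 0.00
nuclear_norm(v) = 0.54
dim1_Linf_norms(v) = [0.16, 0.2, 0.15]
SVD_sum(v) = [[0.09, -0.06, 0.02], [0.16, -0.1, 0.03], [0.12, -0.07, 0.02]] + [[0.05, 0.12, 0.13], [-0.04, -0.09, -0.1], [0.01, 0.04, 0.04]] + [[-0.01, -0.01, 0.01], [-0.01, -0.01, 0.01], [0.02, 0.02, -0.02]]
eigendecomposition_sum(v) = [[0.16, 0.01, 0.12], [0.03, 0.00, 0.02], [0.11, 0.01, 0.08]] + [[-0.02, 0.04, 0.02], [0.11, -0.19, -0.10], [0.02, -0.04, -0.02]] + [[-0.01, -0.01, 0.02], [-0.01, -0.01, 0.02], [0.02, 0.01, -0.02]]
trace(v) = -0.03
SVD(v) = [[-0.42, 0.76, -0.49], [-0.73, -0.61, -0.32], [-0.54, 0.23, 0.81]] @ diag([0.2649940827303351, 0.23588106590782443, 0.04047541061060347]) @ [[-0.84, 0.51, -0.17], [0.26, 0.66, 0.71], [0.47, 0.55, -0.68]]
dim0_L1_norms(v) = [0.4, 0.27, 0.26]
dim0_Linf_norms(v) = [0.15, 0.2, 0.16]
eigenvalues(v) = [0.25, -0.24, -0.04]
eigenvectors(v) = [[0.81, 0.21, -0.45], [0.14, -0.96, -0.6], [0.57, -0.18, 0.67]]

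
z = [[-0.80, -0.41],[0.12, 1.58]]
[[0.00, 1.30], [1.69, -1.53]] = z @ [[-0.57, -1.18], [1.11, -0.88]]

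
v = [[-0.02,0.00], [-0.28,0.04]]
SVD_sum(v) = [[-0.02, 0.00], [-0.28, 0.04]] + [[-0.00, -0.0], [0.00, 0.00]]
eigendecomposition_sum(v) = [[0.0, 0.00], [-0.19, 0.04]] + [[-0.02, -0.00], [-0.09, -0.0]]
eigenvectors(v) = [[0.0,0.21], [1.0,0.98]]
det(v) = -0.00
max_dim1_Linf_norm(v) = 0.28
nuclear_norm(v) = 0.29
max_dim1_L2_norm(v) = 0.28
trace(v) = 0.02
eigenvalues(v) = [0.04, -0.02]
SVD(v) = [[-0.07,-1.0], [-1.0,0.07]] @ diag([0.2835348991089456, 0.002821522156581535]) @ [[0.99,-0.14], [0.14,0.99]]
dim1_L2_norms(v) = [0.02, 0.28]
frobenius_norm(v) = 0.28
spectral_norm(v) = 0.28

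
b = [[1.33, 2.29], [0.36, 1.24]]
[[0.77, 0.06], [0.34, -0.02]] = b @ [[0.22, 0.13],[0.21, -0.05]]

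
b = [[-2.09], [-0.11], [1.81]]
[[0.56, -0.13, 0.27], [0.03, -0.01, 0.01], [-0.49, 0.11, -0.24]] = b@[[-0.27, 0.06, -0.13]]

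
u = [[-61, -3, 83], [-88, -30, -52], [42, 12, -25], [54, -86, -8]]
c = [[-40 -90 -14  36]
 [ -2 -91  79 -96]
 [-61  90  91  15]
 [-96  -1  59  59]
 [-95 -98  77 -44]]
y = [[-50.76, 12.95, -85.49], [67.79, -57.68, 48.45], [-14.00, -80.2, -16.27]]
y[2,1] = -80.2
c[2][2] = 91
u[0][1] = -3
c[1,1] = -91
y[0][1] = 12.95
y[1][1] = -57.68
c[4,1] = -98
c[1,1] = -91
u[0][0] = -61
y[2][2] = -16.27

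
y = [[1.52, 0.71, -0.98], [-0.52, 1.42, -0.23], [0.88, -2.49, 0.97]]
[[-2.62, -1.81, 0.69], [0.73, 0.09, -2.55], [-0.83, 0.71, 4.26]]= y@[[-1.33, -0.31, 0.95], [0.14, 0.19, -1.5], [0.71, 1.50, -0.32]]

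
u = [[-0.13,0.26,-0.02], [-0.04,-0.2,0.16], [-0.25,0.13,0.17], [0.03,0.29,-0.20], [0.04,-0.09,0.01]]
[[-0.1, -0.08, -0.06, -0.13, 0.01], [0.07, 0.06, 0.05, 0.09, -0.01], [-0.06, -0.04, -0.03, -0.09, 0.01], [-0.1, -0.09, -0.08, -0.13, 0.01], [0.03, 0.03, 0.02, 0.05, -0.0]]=u @ [[0.10, -0.12, -0.29, 0.39, -0.06], [-0.33, -0.38, -0.41, -0.30, 0.01], [0.05, -0.12, -0.26, 0.28, -0.04]]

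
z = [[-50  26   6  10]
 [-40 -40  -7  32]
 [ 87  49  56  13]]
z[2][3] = 13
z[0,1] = 26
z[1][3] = 32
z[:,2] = [6, -7, 56]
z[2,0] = 87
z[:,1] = [26, -40, 49]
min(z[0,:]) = -50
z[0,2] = 6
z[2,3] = 13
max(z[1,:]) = 32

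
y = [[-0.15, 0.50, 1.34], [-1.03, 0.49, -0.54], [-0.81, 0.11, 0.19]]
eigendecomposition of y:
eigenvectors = [[0.68+0.00j,0.68-0.00j,(-0.2+0j)], [0.02+0.59j,0.02-0.59j,-0.94+0.00j], [0.10+0.42j,0.10-0.42j,(0.27+0j)]]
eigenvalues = [(0.06+1.27j), (0.06-1.27j), (0.42+0j)]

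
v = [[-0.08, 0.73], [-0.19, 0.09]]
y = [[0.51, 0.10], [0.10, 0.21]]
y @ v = [[-0.06, 0.38], [-0.05, 0.09]]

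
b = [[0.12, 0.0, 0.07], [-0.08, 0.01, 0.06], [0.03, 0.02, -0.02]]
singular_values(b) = [0.15, 0.09, 0.02]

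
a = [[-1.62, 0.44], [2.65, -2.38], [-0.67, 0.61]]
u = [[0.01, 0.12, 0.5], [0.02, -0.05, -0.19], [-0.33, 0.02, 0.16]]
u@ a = [[-0.03, 0.02], [-0.04, 0.01], [0.48, -0.10]]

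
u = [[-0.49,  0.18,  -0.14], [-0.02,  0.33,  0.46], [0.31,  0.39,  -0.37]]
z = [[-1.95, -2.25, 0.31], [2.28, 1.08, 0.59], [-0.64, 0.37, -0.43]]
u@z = [[1.46,1.25,0.01],[0.5,0.57,-0.01],[0.52,-0.41,0.49]]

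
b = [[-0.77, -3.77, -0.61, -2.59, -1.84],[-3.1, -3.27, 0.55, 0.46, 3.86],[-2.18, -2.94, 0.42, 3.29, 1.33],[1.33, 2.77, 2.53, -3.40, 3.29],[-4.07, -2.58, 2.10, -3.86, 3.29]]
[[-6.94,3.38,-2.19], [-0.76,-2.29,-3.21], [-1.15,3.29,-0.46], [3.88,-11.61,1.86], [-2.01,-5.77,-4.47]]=b @ [[-0.21,-0.6,1.09], [1.29,-0.51,-0.05], [-0.14,-0.61,1.15], [0.40,0.84,0.48], [0.7,-1.52,-0.22]]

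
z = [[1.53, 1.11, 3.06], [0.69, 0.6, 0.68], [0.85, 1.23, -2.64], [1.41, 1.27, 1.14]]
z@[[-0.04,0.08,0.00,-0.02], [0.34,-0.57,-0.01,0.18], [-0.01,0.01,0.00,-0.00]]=[[0.29, -0.48, -0.01, 0.17], [0.17, -0.28, -0.01, 0.09], [0.41, -0.66, -0.01, 0.20], [0.36, -0.6, -0.01, 0.20]]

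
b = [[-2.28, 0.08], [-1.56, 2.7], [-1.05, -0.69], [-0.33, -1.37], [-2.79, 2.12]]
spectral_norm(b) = 4.96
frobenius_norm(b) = 5.55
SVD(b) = [[-0.36,0.58], [-0.59,-0.41], [-0.07,0.49], [0.13,0.50], [-0.7,0.10]] @ diag([4.9600702192712625, 2.48374785755284]) @ [[0.75, -0.66],  [-0.66, -0.75]]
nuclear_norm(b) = 7.44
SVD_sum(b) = [[-1.33, 1.16], [-2.22, 1.94], [-0.25, 0.22], [0.49, -0.43], [-2.63, 2.3]] + [[-0.95, -1.08], [0.66, 0.76], [-0.8, -0.91], [-0.82, -0.94], [-0.16, -0.18]]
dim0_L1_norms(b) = [8.01, 6.96]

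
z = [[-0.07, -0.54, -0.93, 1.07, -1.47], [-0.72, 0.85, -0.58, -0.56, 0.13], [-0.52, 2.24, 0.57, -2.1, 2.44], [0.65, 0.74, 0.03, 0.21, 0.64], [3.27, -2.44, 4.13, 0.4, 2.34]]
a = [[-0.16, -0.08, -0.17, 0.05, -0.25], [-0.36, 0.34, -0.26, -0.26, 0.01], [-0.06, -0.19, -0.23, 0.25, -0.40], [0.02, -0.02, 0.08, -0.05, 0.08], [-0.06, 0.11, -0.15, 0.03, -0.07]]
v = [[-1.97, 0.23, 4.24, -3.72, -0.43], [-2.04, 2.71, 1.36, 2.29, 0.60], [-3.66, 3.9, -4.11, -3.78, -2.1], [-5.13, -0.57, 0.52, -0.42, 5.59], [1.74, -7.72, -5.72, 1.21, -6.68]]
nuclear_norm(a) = 1.45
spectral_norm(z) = 6.44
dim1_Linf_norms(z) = [1.47, 0.85, 2.44, 0.74, 4.13]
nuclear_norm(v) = 35.92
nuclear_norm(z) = 12.03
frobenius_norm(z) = 7.94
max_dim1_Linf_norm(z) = 4.13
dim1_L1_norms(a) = [0.71, 1.23, 1.13, 0.25, 0.42]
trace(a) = -0.17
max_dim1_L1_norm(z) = 12.58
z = v @ a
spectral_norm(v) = 13.33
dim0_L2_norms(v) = [7.13, 9.08, 8.35, 5.92, 8.99]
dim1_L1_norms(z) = [4.08, 2.84, 7.87, 2.27, 12.58]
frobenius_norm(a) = 0.94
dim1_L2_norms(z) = [2.11, 1.38, 4.0, 1.19, 6.27]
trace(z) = 3.90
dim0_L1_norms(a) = [0.66, 0.74, 0.89, 0.64, 0.81]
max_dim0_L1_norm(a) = 0.89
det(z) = 0.00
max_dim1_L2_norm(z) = 6.27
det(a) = 0.00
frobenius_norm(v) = 17.86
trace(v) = -10.47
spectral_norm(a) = 0.67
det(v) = -10520.21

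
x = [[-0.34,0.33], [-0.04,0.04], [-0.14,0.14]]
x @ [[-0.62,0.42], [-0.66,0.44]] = [[-0.01, 0.0], [-0.00, 0.00], [-0.01, 0.0]]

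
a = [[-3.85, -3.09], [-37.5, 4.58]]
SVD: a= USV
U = [[-0.09, -1.00], [-1.0, 0.09]]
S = [37.94, 3.52]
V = [[0.99, -0.11],[0.11, 0.99]]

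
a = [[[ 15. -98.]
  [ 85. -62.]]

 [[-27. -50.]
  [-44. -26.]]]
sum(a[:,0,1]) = -148.0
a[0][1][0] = 85.0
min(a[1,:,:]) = -50.0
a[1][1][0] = -44.0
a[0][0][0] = 15.0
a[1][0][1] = -50.0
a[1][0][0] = -27.0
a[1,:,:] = [[-27.0, -50.0], [-44.0, -26.0]]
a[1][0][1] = -50.0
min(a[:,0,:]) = -98.0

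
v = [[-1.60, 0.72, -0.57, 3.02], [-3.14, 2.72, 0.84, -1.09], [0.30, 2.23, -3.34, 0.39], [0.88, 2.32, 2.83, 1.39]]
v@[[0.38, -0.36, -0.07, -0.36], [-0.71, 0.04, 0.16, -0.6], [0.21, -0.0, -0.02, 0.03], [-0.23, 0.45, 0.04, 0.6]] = [[-1.93, 1.96, 0.36, 1.94], [-2.70, 0.75, 0.59, -1.13], [-2.26, 0.16, 0.42, -1.31], [-1.04, 0.40, 0.31, -0.79]]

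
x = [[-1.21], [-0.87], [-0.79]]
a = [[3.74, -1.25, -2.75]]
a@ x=[[-1.27]]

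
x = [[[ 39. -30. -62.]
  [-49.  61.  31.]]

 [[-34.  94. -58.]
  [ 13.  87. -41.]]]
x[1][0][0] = -34.0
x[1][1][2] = -41.0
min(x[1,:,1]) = 87.0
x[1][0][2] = -58.0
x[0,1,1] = 61.0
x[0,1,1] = 61.0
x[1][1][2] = -41.0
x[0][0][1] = -30.0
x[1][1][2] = -41.0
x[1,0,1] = 94.0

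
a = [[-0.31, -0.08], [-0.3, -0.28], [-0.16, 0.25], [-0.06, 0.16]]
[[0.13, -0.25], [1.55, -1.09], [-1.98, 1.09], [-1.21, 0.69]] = a @ [[1.40, -0.28],[-7.03, 4.19]]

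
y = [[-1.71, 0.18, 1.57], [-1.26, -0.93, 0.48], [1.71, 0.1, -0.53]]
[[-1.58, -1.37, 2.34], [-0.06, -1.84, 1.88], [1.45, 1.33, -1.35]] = y @ [[0.97, 0.63, -0.37], [-1.16, 0.97, -0.91], [0.18, -0.30, 1.19]]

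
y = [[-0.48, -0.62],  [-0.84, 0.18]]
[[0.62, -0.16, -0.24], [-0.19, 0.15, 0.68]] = y @ [[0.01,-0.1,-0.62], [-1.00,0.34,0.86]]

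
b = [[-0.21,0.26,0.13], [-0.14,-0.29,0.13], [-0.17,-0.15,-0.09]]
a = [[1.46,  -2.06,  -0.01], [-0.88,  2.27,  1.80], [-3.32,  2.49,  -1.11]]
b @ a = [[-0.97,1.35,0.33], [-0.38,-0.05,-0.66], [0.18,-0.21,-0.17]]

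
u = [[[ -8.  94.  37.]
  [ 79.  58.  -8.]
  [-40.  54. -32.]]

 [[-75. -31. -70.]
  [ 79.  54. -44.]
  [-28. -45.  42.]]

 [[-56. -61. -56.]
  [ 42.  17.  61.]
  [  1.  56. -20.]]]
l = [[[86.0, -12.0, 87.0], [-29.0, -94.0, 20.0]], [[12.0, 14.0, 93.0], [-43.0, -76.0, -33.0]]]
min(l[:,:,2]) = -33.0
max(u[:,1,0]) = 79.0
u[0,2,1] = 54.0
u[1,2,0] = -28.0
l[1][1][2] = -33.0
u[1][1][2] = -44.0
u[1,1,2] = -44.0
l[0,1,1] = -94.0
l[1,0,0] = 12.0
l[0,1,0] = -29.0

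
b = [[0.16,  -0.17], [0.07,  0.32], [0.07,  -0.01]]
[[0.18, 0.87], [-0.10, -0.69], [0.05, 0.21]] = b@[[0.62, 2.56], [-0.46, -2.73]]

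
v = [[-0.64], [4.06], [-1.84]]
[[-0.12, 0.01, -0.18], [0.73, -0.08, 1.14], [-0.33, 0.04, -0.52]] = v @[[0.18, -0.02, 0.28]]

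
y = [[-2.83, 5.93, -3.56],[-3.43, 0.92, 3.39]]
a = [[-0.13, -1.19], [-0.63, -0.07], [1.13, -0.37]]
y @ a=[[-7.39, 4.27], [3.70, 2.76]]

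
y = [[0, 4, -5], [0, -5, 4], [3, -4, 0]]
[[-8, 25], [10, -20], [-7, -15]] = y@ [[-5, -5], [-2, 0], [0, -5]]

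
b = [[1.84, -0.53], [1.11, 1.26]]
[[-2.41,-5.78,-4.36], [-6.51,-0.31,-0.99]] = b@[[-2.23, -2.56, -2.07], [-3.2, 2.01, 1.04]]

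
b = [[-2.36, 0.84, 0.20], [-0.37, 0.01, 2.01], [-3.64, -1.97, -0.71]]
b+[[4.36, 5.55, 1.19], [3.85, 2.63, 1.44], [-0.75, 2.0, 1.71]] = [[2.00, 6.39, 1.39], [3.48, 2.64, 3.45], [-4.39, 0.03, 1.00]]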